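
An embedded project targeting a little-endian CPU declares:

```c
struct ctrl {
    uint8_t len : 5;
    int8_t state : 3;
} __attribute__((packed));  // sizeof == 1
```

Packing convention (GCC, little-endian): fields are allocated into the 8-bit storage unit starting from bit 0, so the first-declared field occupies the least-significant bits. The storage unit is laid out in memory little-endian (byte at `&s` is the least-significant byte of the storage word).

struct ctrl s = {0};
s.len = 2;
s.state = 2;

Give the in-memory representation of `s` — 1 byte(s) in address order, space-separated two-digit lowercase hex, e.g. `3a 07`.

len (5b) val=2 bits=0x2 at bit 0: 0x02
state (3b) val=2 bits=0x2 at bit 5: 0x42
word = 0x42 → little-endian bytes:
  [0]=0x42

42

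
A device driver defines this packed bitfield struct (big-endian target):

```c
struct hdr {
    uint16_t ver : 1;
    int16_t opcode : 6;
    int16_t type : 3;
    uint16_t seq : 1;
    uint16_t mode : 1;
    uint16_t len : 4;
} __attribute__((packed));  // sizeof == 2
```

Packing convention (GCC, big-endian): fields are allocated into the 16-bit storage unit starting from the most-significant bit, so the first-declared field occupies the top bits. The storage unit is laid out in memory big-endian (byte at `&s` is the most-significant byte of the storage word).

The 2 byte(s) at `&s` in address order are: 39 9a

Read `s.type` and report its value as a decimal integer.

[0]=0x39 [1]=0x9a (big-endian) → word 0x399a
ver [15+:1] = (word>>15) & 0x1 = 0
opcode [9+:6] = (word>>9) & 0x3f = 28
type [6+:3] = (word>>6) & 0x7 = 6  ←
seq [5+:1] = (word>>5) & 0x1 = 0
mode [4+:1] = (word>>4) & 0x1 = 1
len [0+:4] = (word>>0) & 0xf = 10
type signed 3b, MSB=1: 6 - 8 = -2

-2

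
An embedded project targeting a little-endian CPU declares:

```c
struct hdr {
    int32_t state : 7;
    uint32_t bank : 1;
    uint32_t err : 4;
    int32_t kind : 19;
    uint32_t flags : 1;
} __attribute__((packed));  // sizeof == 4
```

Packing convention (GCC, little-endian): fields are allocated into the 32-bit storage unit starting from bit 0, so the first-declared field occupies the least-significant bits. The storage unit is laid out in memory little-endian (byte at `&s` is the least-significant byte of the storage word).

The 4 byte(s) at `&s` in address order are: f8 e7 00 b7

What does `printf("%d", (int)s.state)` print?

[0]=0xf8 [1]=0xe7 [2]=0x00 [3]=0xb7 (little-endian) → word 0xb700e7f8
state:7 @ bit 0 → (0xb700e7f8>>0)&0x7f = 0x78  ←
bank:1 @ bit 7 → (0xb700e7f8>>7)&0x1 = 0x1
err:4 @ bit 8 → (0xb700e7f8>>8)&0xf = 0x7
kind:19 @ bit 12 → (0xb700e7f8>>12)&0x7ffff = 0x3700e
flags:1 @ bit 31 → (0xb700e7f8>>31)&0x1 = 0x1
state signed 7b, MSB=1: 120 - 128 = -8

-8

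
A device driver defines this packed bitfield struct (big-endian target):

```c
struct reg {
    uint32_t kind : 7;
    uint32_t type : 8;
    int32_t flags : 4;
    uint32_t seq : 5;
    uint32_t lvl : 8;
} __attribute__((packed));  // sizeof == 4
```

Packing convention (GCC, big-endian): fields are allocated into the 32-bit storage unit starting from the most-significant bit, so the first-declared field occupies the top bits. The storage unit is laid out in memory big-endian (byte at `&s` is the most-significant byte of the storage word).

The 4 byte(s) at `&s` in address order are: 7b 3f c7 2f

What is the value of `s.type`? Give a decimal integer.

[0]=0x7b [1]=0x3f [2]=0xc7 [3]=0x2f (big-endian) → word 0x7b3fc72f
kind [25+:7] = (word>>25) & 0x7f = 61
type [17+:8] = (word>>17) & 0xff = 159  ←
flags [13+:4] = (word>>13) & 0xf = 14
seq [8+:5] = (word>>8) & 0x1f = 7
lvl [0+:8] = (word>>0) & 0xff = 47

159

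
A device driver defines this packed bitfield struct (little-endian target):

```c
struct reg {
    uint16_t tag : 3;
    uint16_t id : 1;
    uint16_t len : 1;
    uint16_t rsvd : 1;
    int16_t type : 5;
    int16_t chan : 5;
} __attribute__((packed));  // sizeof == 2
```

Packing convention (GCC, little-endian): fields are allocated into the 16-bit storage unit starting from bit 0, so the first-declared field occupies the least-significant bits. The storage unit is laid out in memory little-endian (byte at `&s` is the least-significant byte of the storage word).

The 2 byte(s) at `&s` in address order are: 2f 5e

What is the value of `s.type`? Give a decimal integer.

[0]=0x2f [1]=0x5e (little-endian) → word 0x5e2f
tag:3 @ bit 0 → (0x5e2f>>0)&0x7 = 0x7
id:1 @ bit 3 → (0x5e2f>>3)&0x1 = 0x1
len:1 @ bit 4 → (0x5e2f>>4)&0x1 = 0x0
rsvd:1 @ bit 5 → (0x5e2f>>5)&0x1 = 0x1
type:5 @ bit 6 → (0x5e2f>>6)&0x1f = 0x18  ←
chan:5 @ bit 11 → (0x5e2f>>11)&0x1f = 0xb
type signed 5b, MSB=1: 24 - 32 = -8

-8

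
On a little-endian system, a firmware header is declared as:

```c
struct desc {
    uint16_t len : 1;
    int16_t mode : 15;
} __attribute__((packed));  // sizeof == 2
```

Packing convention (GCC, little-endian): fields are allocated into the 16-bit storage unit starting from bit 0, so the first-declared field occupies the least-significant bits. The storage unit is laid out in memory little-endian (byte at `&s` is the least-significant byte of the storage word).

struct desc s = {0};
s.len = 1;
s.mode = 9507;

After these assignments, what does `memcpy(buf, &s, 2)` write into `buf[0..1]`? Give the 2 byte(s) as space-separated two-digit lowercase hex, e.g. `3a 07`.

47 4a

len (1b) val=1 bits=0x1 at bit 0: 0x0001
mode (15b) val=9507 bits=0x2523 at bit 1: 0x4a47
word = 0x4a47 → little-endian bytes:
  [0]=0x47  [1]=0x4a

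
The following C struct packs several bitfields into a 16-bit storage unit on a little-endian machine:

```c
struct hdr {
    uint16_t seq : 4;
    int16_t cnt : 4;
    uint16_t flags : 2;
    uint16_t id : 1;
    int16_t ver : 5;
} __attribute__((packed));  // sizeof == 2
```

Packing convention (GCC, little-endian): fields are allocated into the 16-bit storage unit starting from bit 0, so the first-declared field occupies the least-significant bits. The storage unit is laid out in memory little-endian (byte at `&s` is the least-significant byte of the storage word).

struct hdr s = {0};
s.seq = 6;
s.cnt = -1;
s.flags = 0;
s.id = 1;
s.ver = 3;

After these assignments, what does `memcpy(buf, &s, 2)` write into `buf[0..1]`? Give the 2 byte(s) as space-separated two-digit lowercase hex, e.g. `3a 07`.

f6 1c

seq:4 = 6 → 0x6 << 0 → word 0x0006
cnt:4 = -1 → 0xf << 4 → word 0x00f6
flags:2 = 0 → 0x0 << 8 → word 0x00f6
id:1 = 1 → 0x1 << 10 → word 0x04f6
ver:5 = 3 → 0x3 << 11 → word 0x1cf6
word = 0x1cf6 → little-endian bytes:
  [0]=0xf6  [1]=0x1c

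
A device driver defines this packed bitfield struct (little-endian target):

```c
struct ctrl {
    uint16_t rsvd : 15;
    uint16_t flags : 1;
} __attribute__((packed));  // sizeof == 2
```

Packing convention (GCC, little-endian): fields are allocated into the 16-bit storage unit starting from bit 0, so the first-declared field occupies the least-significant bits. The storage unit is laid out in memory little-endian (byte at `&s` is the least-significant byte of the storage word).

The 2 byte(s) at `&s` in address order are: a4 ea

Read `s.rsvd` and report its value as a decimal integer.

[0]=0xa4 [1]=0xea (little-endian) → word 0xeaa4
rsvd:15 @ bit 0 → (0xeaa4>>0)&0x7fff = 0x6aa4  ←
flags:1 @ bit 15 → (0xeaa4>>15)&0x1 = 0x1

27300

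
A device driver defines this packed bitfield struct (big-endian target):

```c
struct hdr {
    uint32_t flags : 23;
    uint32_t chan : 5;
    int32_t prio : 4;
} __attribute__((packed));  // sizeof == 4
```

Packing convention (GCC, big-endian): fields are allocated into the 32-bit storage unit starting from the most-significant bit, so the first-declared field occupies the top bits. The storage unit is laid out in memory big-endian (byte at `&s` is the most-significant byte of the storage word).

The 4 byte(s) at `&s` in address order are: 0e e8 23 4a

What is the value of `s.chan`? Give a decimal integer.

20

[0]=0x0e [1]=0xe8 [2]=0x23 [3]=0x4a (big-endian) → word 0x0ee8234a
flags [9+:23] = (word>>9) & 0x7fffff = 488465
chan [4+:5] = (word>>4) & 0x1f = 20  ←
prio [0+:4] = (word>>0) & 0xf = 10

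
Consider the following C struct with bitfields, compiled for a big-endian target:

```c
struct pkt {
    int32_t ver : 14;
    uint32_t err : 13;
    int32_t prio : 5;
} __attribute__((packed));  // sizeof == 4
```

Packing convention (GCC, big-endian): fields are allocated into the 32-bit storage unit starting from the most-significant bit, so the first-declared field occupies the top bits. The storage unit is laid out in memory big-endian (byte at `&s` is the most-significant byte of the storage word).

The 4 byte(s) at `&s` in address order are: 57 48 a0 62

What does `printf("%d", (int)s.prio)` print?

2

[0]=0x57 [1]=0x48 [2]=0xa0 [3]=0x62 (big-endian) → word 0x5748a062
ver:14 @ bit 18 → (0x5748a062>>18)&0x3fff = 0x15d2
err:13 @ bit 5 → (0x5748a062>>5)&0x1fff = 0x503
prio:5 @ bit 0 → (0x5748a062>>0)&0x1f = 0x2  ←
prio signed 5b, MSB=0: value = 2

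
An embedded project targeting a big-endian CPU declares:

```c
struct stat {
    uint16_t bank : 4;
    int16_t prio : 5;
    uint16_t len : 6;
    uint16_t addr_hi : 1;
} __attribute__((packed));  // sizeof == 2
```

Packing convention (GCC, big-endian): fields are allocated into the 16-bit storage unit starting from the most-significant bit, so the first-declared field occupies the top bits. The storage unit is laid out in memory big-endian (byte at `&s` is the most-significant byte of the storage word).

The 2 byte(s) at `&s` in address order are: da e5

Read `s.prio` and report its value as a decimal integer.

-11

[0]=0xda [1]=0xe5 (big-endian) → word 0xdae5
bank [12+:4] = (word>>12) & 0xf = 13
prio [7+:5] = (word>>7) & 0x1f = 21  ←
len [1+:6] = (word>>1) & 0x3f = 50
addr_hi [0+:1] = (word>>0) & 0x1 = 1
prio signed 5b, MSB=1: 21 - 32 = -11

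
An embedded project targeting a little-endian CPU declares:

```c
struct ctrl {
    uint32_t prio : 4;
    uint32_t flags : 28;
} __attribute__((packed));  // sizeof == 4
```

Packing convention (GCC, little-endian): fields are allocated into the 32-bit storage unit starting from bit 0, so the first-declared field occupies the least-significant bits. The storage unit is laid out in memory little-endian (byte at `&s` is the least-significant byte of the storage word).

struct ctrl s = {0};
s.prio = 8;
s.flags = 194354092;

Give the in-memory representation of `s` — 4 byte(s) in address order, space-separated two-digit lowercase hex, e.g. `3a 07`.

[0+:4] prio=8 & 0xf = 0x8; word=0x00000008
[4+:28] flags=194354092 & 0xfffffff = 0xb959bac; word=0xb959bac8
word = 0xb959bac8 → little-endian bytes:
  [0]=0xc8  [1]=0xba  [2]=0x59  [3]=0xb9

c8 ba 59 b9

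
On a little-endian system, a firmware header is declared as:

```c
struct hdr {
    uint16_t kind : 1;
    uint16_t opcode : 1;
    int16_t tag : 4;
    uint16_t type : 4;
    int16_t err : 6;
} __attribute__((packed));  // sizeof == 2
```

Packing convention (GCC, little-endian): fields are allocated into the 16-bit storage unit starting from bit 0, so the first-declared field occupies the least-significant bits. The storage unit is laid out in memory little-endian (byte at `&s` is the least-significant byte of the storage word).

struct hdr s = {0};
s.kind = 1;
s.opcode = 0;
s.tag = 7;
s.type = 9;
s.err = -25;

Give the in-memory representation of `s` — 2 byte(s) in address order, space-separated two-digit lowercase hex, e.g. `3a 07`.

5d 9e

kind (1b) val=1 bits=0x1 at bit 0: 0x0001
opcode (1b) val=0 bits=0x0 at bit 1: 0x0001
tag (4b) val=7 bits=0x7 at bit 2: 0x001d
type (4b) val=9 bits=0x9 at bit 6: 0x025d
err (6b) val=-25 bits=0x27 at bit 10: 0x9e5d
word = 0x9e5d → little-endian bytes:
  [0]=0x5d  [1]=0x9e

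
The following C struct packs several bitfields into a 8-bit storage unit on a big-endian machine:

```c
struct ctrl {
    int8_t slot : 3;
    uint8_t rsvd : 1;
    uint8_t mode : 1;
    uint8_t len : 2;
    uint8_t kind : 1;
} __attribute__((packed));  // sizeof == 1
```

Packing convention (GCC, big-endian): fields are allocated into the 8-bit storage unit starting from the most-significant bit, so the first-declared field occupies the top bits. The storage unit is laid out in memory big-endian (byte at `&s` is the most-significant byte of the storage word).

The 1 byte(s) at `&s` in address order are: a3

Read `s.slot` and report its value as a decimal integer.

-3

[0]=0xa3 (big-endian) → word 0xa3
slot [5+:3] = (word>>5) & 0x7 = 5  ←
rsvd [4+:1] = (word>>4) & 0x1 = 0
mode [3+:1] = (word>>3) & 0x1 = 0
len [1+:2] = (word>>1) & 0x3 = 1
kind [0+:1] = (word>>0) & 0x1 = 1
slot signed 3b, MSB=1: 5 - 8 = -3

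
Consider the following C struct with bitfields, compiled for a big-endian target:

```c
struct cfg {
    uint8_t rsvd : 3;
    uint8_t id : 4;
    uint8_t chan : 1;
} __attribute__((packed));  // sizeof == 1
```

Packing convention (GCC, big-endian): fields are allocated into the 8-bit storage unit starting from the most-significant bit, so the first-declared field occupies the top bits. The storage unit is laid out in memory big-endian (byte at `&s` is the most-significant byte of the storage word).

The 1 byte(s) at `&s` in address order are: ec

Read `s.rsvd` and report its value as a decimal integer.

[0]=0xec (big-endian) → word 0xec
rsvd [5+:3] = (word>>5) & 0x7 = 7  ←
id [1+:4] = (word>>1) & 0xf = 6
chan [0+:1] = (word>>0) & 0x1 = 0

7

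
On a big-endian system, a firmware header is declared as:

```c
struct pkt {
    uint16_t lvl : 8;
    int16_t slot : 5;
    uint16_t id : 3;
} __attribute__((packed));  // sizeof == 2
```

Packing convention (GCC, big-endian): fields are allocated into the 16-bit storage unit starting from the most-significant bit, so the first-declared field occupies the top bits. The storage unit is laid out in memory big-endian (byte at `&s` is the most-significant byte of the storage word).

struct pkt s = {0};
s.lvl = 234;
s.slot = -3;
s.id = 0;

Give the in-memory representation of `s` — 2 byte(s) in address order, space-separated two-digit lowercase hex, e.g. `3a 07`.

lvl (8b) val=234 bits=0xea at bit 8: 0xea00
slot (5b) val=-3 bits=0x1d at bit 3: 0xeae8
id (3b) val=0 bits=0x0 at bit 0: 0xeae8
word = 0xeae8 → big-endian bytes:
  [0]=0xea  [1]=0xe8

ea e8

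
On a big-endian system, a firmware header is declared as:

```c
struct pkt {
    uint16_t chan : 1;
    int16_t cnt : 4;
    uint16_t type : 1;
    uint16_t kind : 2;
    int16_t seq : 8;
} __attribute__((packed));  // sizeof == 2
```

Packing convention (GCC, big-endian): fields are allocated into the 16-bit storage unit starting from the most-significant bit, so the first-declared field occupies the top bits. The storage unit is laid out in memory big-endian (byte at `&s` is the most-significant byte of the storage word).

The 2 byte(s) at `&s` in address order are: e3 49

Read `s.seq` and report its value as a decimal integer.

73

[0]=0xe3 [1]=0x49 (big-endian) → word 0xe349
chan [15+:1] = (word>>15) & 0x1 = 1
cnt [11+:4] = (word>>11) & 0xf = 12
type [10+:1] = (word>>10) & 0x1 = 0
kind [8+:2] = (word>>8) & 0x3 = 3
seq [0+:8] = (word>>0) & 0xff = 73  ←
seq signed 8b, MSB=0: value = 73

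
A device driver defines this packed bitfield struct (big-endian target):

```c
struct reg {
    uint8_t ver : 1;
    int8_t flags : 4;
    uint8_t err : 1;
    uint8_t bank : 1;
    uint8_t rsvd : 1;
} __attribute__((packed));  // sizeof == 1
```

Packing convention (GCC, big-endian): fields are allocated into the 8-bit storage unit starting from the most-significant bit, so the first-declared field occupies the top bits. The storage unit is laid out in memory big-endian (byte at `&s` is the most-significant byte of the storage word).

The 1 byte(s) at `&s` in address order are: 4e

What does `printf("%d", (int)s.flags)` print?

[0]=0x4e (big-endian) → word 0x4e
ver:1 @ bit 7 → (0x4e>>7)&0x1 = 0x0
flags:4 @ bit 3 → (0x4e>>3)&0xf = 0x9  ←
err:1 @ bit 2 → (0x4e>>2)&0x1 = 0x1
bank:1 @ bit 1 → (0x4e>>1)&0x1 = 0x1
rsvd:1 @ bit 0 → (0x4e>>0)&0x1 = 0x0
flags signed 4b, MSB=1: 9 - 16 = -7

-7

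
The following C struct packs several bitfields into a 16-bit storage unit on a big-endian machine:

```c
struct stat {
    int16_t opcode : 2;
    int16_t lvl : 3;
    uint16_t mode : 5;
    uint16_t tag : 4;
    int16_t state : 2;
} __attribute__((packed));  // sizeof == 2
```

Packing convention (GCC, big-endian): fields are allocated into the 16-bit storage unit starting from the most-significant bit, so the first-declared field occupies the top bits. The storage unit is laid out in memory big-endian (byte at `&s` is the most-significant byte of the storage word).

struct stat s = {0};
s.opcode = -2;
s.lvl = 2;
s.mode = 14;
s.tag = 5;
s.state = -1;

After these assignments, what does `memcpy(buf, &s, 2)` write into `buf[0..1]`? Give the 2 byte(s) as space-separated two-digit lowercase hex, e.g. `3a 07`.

opcode:2 = -2 → 0x2 << 14 → word 0x8000
lvl:3 = 2 → 0x2 << 11 → word 0x9000
mode:5 = 14 → 0xe << 6 → word 0x9380
tag:4 = 5 → 0x5 << 2 → word 0x9394
state:2 = -1 → 0x3 << 0 → word 0x9397
word = 0x9397 → big-endian bytes:
  [0]=0x93  [1]=0x97

93 97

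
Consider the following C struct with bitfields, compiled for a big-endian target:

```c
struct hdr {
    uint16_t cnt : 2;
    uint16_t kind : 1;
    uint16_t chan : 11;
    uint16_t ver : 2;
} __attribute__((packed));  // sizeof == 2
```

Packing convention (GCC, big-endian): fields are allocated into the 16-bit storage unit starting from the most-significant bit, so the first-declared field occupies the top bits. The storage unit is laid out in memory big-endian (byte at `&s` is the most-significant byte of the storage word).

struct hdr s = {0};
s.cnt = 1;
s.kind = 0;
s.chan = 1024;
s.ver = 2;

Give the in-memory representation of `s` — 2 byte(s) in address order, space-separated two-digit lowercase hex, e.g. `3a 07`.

50 02

[14+:2] cnt=1 & 0x3 = 0x1; word=0x4000
[13+:1] kind=0 & 0x1 = 0x0; word=0x4000
[2+:11] chan=1024 & 0x7ff = 0x400; word=0x5000
[0+:2] ver=2 & 0x3 = 0x2; word=0x5002
word = 0x5002 → big-endian bytes:
  [0]=0x50  [1]=0x02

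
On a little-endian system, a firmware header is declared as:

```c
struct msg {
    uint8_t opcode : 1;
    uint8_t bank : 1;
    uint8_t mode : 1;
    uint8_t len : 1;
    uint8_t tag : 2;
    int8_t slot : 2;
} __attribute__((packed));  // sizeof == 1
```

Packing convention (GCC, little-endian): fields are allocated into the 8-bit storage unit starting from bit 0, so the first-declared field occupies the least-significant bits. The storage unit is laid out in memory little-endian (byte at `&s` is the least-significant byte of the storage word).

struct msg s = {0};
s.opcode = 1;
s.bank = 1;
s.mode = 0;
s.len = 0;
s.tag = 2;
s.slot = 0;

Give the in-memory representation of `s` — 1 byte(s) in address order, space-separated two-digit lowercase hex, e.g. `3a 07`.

23

[0+:1] opcode=1 & 0x1 = 0x1; word=0x01
[1+:1] bank=1 & 0x1 = 0x1; word=0x03
[2+:1] mode=0 & 0x1 = 0x0; word=0x03
[3+:1] len=0 & 0x1 = 0x0; word=0x03
[4+:2] tag=2 & 0x3 = 0x2; word=0x23
[6+:2] slot=0 & 0x3 = 0x0; word=0x23
word = 0x23 → little-endian bytes:
  [0]=0x23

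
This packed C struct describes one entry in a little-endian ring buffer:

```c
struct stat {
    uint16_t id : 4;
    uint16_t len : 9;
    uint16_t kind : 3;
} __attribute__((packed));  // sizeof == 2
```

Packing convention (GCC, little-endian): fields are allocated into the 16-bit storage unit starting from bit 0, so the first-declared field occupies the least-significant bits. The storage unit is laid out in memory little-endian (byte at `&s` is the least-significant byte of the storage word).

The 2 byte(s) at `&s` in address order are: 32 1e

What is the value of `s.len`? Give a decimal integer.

483

[0]=0x32 [1]=0x1e (little-endian) → word 0x1e32
id:4 @ bit 0 → (0x1e32>>0)&0xf = 0x2
len:9 @ bit 4 → (0x1e32>>4)&0x1ff = 0x1e3  ←
kind:3 @ bit 13 → (0x1e32>>13)&0x7 = 0x0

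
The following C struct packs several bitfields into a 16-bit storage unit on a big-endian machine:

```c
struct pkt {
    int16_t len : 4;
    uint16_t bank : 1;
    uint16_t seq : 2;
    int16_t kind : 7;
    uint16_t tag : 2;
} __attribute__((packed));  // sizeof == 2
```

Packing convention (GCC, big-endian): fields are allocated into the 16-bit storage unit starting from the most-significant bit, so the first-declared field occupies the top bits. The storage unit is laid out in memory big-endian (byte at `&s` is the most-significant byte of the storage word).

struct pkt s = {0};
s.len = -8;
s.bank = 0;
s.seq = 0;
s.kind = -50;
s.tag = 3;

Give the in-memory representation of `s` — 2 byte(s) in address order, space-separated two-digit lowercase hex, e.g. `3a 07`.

[12+:4] len=-8 & 0xf = 0x8; word=0x8000
[11+:1] bank=0 & 0x1 = 0x0; word=0x8000
[9+:2] seq=0 & 0x3 = 0x0; word=0x8000
[2+:7] kind=-50 & 0x7f = 0x4e; word=0x8138
[0+:2] tag=3 & 0x3 = 0x3; word=0x813b
word = 0x813b → big-endian bytes:
  [0]=0x81  [1]=0x3b

81 3b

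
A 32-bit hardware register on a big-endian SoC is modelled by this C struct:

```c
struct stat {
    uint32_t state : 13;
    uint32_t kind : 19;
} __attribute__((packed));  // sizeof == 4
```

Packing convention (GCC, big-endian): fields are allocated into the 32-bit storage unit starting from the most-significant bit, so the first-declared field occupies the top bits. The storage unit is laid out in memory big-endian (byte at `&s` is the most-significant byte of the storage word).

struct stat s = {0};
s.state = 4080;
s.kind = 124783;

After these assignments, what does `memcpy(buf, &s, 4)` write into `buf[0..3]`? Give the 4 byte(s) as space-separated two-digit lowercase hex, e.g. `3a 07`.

7f 81 e7 6f

state (13b) val=4080 bits=0xff0 at bit 19: 0x7f800000
kind (19b) val=124783 bits=0x1e76f at bit 0: 0x7f81e76f
word = 0x7f81e76f → big-endian bytes:
  [0]=0x7f  [1]=0x81  [2]=0xe7  [3]=0x6f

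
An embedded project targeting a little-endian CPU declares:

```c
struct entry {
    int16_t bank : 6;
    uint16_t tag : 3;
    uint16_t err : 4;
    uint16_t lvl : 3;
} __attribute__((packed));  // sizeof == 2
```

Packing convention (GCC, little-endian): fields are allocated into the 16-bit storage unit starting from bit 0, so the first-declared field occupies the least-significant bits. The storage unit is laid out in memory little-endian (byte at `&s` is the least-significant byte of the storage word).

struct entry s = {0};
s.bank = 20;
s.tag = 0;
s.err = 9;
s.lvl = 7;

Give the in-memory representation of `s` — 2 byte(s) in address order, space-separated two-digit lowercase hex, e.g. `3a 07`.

[0+:6] bank=20 & 0x3f = 0x14; word=0x0014
[6+:3] tag=0 & 0x7 = 0x0; word=0x0014
[9+:4] err=9 & 0xf = 0x9; word=0x1214
[13+:3] lvl=7 & 0x7 = 0x7; word=0xf214
word = 0xf214 → little-endian bytes:
  [0]=0x14  [1]=0xf2

14 f2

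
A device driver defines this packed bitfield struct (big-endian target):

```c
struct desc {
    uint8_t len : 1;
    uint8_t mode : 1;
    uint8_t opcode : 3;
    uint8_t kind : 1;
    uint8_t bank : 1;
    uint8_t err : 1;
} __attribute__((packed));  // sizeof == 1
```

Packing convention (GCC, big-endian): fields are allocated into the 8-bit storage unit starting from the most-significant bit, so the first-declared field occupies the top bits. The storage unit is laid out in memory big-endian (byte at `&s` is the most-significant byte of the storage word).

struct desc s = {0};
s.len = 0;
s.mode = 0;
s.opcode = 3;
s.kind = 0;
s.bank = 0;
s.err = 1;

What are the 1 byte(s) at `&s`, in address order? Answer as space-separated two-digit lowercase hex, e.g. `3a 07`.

len:1 = 0 → 0x0 << 7 → word 0x00
mode:1 = 0 → 0x0 << 6 → word 0x00
opcode:3 = 3 → 0x3 << 3 → word 0x18
kind:1 = 0 → 0x0 << 2 → word 0x18
bank:1 = 0 → 0x0 << 1 → word 0x18
err:1 = 1 → 0x1 << 0 → word 0x19
word = 0x19 → big-endian bytes:
  [0]=0x19

19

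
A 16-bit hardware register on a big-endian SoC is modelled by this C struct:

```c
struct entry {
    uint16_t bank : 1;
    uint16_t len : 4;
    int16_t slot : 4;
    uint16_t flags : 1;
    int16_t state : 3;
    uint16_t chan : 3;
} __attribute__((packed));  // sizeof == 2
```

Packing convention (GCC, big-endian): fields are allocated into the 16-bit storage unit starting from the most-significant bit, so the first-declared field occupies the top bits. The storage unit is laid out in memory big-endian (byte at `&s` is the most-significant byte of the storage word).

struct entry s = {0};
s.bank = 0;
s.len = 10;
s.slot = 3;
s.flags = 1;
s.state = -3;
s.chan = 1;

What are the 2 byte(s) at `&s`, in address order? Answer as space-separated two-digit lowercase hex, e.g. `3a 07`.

51 e9

[15+:1] bank=0 & 0x1 = 0x0; word=0x0000
[11+:4] len=10 & 0xf = 0xa; word=0x5000
[7+:4] slot=3 & 0xf = 0x3; word=0x5180
[6+:1] flags=1 & 0x1 = 0x1; word=0x51c0
[3+:3] state=-3 & 0x7 = 0x5; word=0x51e8
[0+:3] chan=1 & 0x7 = 0x1; word=0x51e9
word = 0x51e9 → big-endian bytes:
  [0]=0x51  [1]=0xe9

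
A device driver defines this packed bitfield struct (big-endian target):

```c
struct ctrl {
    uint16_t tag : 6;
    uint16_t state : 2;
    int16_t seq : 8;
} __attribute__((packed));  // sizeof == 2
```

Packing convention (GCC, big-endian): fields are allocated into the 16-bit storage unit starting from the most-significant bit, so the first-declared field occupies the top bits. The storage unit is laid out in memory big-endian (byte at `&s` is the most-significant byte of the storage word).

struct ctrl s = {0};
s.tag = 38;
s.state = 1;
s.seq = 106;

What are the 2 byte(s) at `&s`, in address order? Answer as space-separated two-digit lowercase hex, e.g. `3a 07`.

[10+:6] tag=38 & 0x3f = 0x26; word=0x9800
[8+:2] state=1 & 0x3 = 0x1; word=0x9900
[0+:8] seq=106 & 0xff = 0x6a; word=0x996a
word = 0x996a → big-endian bytes:
  [0]=0x99  [1]=0x6a

99 6a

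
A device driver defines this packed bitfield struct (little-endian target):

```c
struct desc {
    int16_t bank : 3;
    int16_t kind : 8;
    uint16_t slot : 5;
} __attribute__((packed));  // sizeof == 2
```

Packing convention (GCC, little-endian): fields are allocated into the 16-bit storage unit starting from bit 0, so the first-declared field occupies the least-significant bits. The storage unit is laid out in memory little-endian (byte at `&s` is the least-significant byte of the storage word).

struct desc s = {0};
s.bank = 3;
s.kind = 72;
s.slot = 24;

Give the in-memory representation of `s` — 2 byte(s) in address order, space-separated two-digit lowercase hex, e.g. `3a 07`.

43 c2

[0+:3] bank=3 & 0x7 = 0x3; word=0x0003
[3+:8] kind=72 & 0xff = 0x48; word=0x0243
[11+:5] slot=24 & 0x1f = 0x18; word=0xc243
word = 0xc243 → little-endian bytes:
  [0]=0x43  [1]=0xc2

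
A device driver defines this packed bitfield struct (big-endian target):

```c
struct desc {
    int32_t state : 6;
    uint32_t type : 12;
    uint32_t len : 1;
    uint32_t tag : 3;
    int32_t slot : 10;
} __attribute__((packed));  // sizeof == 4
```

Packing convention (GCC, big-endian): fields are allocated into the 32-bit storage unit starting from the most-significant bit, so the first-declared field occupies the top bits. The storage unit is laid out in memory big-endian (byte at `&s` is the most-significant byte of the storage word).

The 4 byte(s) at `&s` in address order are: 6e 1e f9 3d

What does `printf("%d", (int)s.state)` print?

27

[0]=0x6e [1]=0x1e [2]=0xf9 [3]=0x3d (big-endian) → word 0x6e1ef93d
state [26+:6] = (word>>26) & 0x3f = 27  ←
type [14+:12] = (word>>14) & 0xfff = 2171
len [13+:1] = (word>>13) & 0x1 = 1
tag [10+:3] = (word>>10) & 0x7 = 6
slot [0+:10] = (word>>0) & 0x3ff = 317
state signed 6b, MSB=0: value = 27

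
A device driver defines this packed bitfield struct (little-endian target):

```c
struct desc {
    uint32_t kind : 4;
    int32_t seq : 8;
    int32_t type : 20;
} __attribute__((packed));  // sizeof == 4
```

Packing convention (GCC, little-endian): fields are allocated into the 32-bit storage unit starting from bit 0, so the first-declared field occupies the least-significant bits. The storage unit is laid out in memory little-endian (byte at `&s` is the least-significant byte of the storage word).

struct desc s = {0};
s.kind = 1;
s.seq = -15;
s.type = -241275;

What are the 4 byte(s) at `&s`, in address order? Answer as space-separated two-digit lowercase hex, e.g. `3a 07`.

[0+:4] kind=1 & 0xf = 0x1; word=0x00000001
[4+:8] seq=-15 & 0xff = 0xf1; word=0x00000f11
[12+:20] type=-241275 & 0xfffff = 0xc5185; word=0xc5185f11
word = 0xc5185f11 → little-endian bytes:
  [0]=0x11  [1]=0x5f  [2]=0x18  [3]=0xc5

11 5f 18 c5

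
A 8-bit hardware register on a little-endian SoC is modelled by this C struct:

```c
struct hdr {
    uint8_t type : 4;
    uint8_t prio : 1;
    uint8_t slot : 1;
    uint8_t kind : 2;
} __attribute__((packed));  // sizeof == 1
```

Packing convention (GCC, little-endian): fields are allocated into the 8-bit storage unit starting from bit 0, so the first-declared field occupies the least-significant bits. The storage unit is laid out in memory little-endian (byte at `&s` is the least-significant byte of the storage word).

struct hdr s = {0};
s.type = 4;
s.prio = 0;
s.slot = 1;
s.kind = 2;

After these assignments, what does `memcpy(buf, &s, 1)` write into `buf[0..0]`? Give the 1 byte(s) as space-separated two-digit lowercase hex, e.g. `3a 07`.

a4

[0+:4] type=4 & 0xf = 0x4; word=0x04
[4+:1] prio=0 & 0x1 = 0x0; word=0x04
[5+:1] slot=1 & 0x1 = 0x1; word=0x24
[6+:2] kind=2 & 0x3 = 0x2; word=0xa4
word = 0xa4 → little-endian bytes:
  [0]=0xa4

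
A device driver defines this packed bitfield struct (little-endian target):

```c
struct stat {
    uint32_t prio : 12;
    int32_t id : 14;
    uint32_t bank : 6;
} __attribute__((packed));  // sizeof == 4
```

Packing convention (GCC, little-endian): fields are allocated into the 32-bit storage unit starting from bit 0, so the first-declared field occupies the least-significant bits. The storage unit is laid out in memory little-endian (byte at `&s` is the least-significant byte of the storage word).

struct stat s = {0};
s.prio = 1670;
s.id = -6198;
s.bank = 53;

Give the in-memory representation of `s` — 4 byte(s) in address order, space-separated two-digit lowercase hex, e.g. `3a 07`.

86 a6 7c d6

[0+:12] prio=1670 & 0xfff = 0x686; word=0x00000686
[12+:14] id=-6198 & 0x3fff = 0x27ca; word=0x027ca686
[26+:6] bank=53 & 0x3f = 0x35; word=0xd67ca686
word = 0xd67ca686 → little-endian bytes:
  [0]=0x86  [1]=0xa6  [2]=0x7c  [3]=0xd6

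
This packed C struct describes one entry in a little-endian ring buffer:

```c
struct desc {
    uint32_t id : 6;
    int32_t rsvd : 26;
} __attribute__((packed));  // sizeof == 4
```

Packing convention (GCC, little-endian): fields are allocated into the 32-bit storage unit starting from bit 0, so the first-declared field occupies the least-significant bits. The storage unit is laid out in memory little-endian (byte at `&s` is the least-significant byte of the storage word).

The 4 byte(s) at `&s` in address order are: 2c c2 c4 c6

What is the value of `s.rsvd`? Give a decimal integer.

-15002872

[0]=0x2c [1]=0xc2 [2]=0xc4 [3]=0xc6 (little-endian) → word 0xc6c4c22c
id:6 @ bit 0 → (0xc6c4c22c>>0)&0x3f = 0x2c
rsvd:26 @ bit 6 → (0xc6c4c22c>>6)&0x3ffffff = 0x31b1308  ←
rsvd signed 26b, MSB=1: 52105992 - 67108864 = -15002872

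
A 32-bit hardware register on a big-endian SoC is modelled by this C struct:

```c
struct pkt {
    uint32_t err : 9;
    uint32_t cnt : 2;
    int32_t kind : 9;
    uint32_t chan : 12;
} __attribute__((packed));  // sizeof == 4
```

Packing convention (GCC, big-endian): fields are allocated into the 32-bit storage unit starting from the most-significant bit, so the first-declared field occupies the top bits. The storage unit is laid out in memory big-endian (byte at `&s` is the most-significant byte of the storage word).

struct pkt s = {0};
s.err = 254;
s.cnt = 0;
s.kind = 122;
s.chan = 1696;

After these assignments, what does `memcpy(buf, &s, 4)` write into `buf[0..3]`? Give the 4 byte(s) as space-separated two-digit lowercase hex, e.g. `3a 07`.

7f 07 a6 a0

err:9 = 254 → 0xfe << 23 → word 0x7f000000
cnt:2 = 0 → 0x0 << 21 → word 0x7f000000
kind:9 = 122 → 0x7a << 12 → word 0x7f07a000
chan:12 = 1696 → 0x6a0 << 0 → word 0x7f07a6a0
word = 0x7f07a6a0 → big-endian bytes:
  [0]=0x7f  [1]=0x07  [2]=0xa6  [3]=0xa0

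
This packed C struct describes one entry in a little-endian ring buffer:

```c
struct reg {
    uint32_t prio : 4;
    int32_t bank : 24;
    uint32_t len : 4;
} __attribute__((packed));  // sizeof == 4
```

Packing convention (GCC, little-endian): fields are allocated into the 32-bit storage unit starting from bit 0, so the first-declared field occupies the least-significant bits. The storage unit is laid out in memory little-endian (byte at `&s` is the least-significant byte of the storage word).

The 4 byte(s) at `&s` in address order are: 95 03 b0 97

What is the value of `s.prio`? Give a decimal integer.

[0]=0x95 [1]=0x03 [2]=0xb0 [3]=0x97 (little-endian) → word 0x97b00395
prio [0+:4] = (word>>0) & 0xf = 5  ←
bank [4+:24] = (word>>4) & 0xffffff = 8060985
len [28+:4] = (word>>28) & 0xf = 9

5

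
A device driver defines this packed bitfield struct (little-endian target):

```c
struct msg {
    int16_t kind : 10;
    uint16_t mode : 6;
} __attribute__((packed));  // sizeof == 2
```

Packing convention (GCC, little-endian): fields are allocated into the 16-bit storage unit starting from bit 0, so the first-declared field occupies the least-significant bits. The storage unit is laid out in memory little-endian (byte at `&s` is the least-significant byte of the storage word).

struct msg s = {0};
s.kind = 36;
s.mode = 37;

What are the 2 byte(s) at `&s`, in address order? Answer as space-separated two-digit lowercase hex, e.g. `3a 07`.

24 94

[0+:10] kind=36 & 0x3ff = 0x24; word=0x0024
[10+:6] mode=37 & 0x3f = 0x25; word=0x9424
word = 0x9424 → little-endian bytes:
  [0]=0x24  [1]=0x94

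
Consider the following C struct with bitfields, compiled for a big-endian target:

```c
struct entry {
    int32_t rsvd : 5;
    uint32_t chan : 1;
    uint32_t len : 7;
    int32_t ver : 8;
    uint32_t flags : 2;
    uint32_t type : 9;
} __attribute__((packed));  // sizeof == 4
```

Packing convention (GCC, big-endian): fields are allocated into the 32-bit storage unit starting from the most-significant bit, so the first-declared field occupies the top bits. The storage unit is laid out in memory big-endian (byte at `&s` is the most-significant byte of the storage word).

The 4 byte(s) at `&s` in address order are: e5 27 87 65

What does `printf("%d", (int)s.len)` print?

36

[0]=0xe5 [1]=0x27 [2]=0x87 [3]=0x65 (big-endian) → word 0xe5278765
rsvd [27+:5] = (word>>27) & 0x1f = 28
chan [26+:1] = (word>>26) & 0x1 = 1
len [19+:7] = (word>>19) & 0x7f = 36  ←
ver [11+:8] = (word>>11) & 0xff = 240
flags [9+:2] = (word>>9) & 0x3 = 3
type [0+:9] = (word>>0) & 0x1ff = 357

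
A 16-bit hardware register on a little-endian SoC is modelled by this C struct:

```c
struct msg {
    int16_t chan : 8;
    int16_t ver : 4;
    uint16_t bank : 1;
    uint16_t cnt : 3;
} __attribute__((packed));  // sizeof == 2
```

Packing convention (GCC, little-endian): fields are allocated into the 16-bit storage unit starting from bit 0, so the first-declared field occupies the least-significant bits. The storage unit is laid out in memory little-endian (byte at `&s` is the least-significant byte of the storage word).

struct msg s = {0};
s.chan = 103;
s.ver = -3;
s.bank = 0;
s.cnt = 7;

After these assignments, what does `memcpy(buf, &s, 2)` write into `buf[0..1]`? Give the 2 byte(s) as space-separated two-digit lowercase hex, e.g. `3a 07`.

67 ed

chan (8b) val=103 bits=0x67 at bit 0: 0x0067
ver (4b) val=-3 bits=0xd at bit 8: 0x0d67
bank (1b) val=0 bits=0x0 at bit 12: 0x0d67
cnt (3b) val=7 bits=0x7 at bit 13: 0xed67
word = 0xed67 → little-endian bytes:
  [0]=0x67  [1]=0xed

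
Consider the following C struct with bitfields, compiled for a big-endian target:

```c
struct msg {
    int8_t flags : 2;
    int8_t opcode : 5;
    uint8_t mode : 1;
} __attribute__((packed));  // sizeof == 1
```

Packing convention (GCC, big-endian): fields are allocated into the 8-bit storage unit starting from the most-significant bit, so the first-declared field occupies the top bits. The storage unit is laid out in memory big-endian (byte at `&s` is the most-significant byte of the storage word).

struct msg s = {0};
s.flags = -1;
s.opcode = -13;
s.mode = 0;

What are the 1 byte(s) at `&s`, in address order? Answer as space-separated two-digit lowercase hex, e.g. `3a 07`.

e6

[6+:2] flags=-1 & 0x3 = 0x3; word=0xc0
[1+:5] opcode=-13 & 0x1f = 0x13; word=0xe6
[0+:1] mode=0 & 0x1 = 0x0; word=0xe6
word = 0xe6 → big-endian bytes:
  [0]=0xe6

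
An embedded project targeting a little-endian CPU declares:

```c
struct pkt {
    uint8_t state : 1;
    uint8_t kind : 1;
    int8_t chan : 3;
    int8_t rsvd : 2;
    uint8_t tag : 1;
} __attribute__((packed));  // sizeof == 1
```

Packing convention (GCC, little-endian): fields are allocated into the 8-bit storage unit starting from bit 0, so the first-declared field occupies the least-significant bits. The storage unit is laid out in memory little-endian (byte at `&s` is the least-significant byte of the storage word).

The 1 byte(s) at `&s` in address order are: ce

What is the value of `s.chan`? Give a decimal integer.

3

[0]=0xce (little-endian) → word 0xce
state:1 @ bit 0 → (0xce>>0)&0x1 = 0x0
kind:1 @ bit 1 → (0xce>>1)&0x1 = 0x1
chan:3 @ bit 2 → (0xce>>2)&0x7 = 0x3  ←
rsvd:2 @ bit 5 → (0xce>>5)&0x3 = 0x2
tag:1 @ bit 7 → (0xce>>7)&0x1 = 0x1
chan signed 3b, MSB=0: value = 3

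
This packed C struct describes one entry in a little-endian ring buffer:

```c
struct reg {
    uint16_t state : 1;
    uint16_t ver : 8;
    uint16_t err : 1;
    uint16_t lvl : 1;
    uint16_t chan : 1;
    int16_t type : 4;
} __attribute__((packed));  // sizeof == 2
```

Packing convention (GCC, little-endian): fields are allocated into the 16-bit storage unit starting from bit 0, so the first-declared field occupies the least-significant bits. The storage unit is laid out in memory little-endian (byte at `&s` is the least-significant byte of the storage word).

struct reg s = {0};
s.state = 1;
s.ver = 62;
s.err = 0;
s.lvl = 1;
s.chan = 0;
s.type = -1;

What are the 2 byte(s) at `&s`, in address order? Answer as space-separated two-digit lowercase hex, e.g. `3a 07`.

7d f4

state:1 = 1 → 0x1 << 0 → word 0x0001
ver:8 = 62 → 0x3e << 1 → word 0x007d
err:1 = 0 → 0x0 << 9 → word 0x007d
lvl:1 = 1 → 0x1 << 10 → word 0x047d
chan:1 = 0 → 0x0 << 11 → word 0x047d
type:4 = -1 → 0xf << 12 → word 0xf47d
word = 0xf47d → little-endian bytes:
  [0]=0x7d  [1]=0xf4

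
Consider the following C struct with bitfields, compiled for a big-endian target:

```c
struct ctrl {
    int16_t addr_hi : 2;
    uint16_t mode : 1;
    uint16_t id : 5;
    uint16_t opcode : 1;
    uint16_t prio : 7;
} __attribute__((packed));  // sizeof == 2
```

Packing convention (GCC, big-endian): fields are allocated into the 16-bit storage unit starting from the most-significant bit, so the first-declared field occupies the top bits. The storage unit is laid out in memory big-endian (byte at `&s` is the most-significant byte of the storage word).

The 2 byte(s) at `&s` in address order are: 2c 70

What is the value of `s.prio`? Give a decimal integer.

[0]=0x2c [1]=0x70 (big-endian) → word 0x2c70
addr_hi:2 @ bit 14 → (0x2c70>>14)&0x3 = 0x0
mode:1 @ bit 13 → (0x2c70>>13)&0x1 = 0x1
id:5 @ bit 8 → (0x2c70>>8)&0x1f = 0xc
opcode:1 @ bit 7 → (0x2c70>>7)&0x1 = 0x0
prio:7 @ bit 0 → (0x2c70>>0)&0x7f = 0x70  ←

112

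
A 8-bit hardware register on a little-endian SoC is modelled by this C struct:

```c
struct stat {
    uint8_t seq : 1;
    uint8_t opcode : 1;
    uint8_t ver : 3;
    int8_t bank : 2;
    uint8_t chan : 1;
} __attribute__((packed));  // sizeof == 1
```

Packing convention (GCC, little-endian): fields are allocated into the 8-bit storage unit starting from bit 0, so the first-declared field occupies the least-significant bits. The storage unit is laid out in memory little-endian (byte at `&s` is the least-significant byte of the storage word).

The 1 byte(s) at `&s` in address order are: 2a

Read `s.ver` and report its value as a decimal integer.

[0]=0x2a (little-endian) → word 0x2a
seq [0+:1] = (word>>0) & 0x1 = 0
opcode [1+:1] = (word>>1) & 0x1 = 1
ver [2+:3] = (word>>2) & 0x7 = 2  ←
bank [5+:2] = (word>>5) & 0x3 = 1
chan [7+:1] = (word>>7) & 0x1 = 0

2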